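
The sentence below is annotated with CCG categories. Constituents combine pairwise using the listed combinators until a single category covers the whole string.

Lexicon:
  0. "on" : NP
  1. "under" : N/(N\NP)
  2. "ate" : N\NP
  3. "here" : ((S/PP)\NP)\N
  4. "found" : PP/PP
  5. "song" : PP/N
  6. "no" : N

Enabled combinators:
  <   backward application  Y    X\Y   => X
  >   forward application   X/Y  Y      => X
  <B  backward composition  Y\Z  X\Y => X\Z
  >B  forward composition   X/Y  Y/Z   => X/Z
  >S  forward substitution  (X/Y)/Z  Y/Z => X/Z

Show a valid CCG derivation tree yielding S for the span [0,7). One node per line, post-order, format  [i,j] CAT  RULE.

[0,1] NP  lex  "on"
[1,2] N/(N\NP)  lex  "under"
[2,3] N\NP  lex  "ate"
[1,3] N  >  k=2
[3,4] ((S/PP)\NP)\N  lex  "here"
[1,4] (S/PP)\NP  <  k=3
[0,4] S/PP  <  k=1
[4,5] PP/PP  lex  "found"
[5,6] PP/N  lex  "song"
[4,6] PP/N  >B  k=5
[6,7] N  lex  "no"
[4,7] PP  >  k=6
[0,7] S  >  k=4

[0,7] S   >
  [0,4] S/PP   <
    [0,1] "on" : NP
    [1,4] (S/PP)\NP   <
      [1,3] N   >
        [1,2] "under" : N/(N\NP)
        [2,3] "ate" : N\NP
      [3,4] "here" : ((S/PP)\NP)\N
  [4,7] PP   >
    [4,6] PP/N   >B
      [4,5] "found" : PP/PP
      [5,6] "song" : PP/N
    [6,7] "no" : N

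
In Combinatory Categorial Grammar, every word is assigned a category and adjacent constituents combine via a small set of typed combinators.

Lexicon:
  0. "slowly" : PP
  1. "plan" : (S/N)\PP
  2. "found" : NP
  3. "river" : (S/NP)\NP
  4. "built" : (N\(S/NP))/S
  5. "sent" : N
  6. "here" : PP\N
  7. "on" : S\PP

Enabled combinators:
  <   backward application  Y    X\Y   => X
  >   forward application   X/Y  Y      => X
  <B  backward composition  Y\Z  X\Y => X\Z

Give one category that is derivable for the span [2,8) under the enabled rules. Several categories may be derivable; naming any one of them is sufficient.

N

[0,8] S   >
  [0,2] S/N   <
    [0,1] "slowly" : PP
    [1,2] "plan" : (S/N)\PP
  [2,8] N   <
    [2,3] "found" : NP
    [3,8] N\NP   <B
      [3,4] "river" : (S/NP)\NP
      [4,8] N\(S/NP)   >
        [4,5] "built" : (N\(S/NP))/S
        [5,8] S   <
          [5,6] "sent" : N
          [6,8] S\N   <B
            [6,7] "here" : PP\N
            [7,8] "on" : S\PP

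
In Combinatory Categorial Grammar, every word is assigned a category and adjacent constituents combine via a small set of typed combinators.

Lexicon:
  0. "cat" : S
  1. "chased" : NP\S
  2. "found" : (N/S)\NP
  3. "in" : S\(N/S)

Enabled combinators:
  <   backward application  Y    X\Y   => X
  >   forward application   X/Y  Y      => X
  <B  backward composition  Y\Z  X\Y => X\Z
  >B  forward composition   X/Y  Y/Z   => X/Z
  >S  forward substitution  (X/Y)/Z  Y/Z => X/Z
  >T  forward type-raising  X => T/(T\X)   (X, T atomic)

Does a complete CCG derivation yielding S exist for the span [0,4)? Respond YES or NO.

[0,4] S   <
  [0,2] NP   <
    [0,1] "cat" : S
    [1,2] "chased" : NP\S
  [2,4] S\NP   <B
    [2,3] "found" : (N/S)\NP
    [3,4] "in" : S\(N/S)

YES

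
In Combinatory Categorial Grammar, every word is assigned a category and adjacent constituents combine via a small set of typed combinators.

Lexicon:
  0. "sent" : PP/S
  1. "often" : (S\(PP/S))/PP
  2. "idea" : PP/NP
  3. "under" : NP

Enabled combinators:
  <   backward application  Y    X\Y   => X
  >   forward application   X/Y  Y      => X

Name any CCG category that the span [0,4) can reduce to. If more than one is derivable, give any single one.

[0,4] S   <
  [0,1] "sent" : PP/S
  [1,4] S\(PP/S)   >
    [1,2] "often" : (S\(PP/S))/PP
    [2,4] PP   >
      [2,3] "idea" : PP/NP
      [3,4] "under" : NP

S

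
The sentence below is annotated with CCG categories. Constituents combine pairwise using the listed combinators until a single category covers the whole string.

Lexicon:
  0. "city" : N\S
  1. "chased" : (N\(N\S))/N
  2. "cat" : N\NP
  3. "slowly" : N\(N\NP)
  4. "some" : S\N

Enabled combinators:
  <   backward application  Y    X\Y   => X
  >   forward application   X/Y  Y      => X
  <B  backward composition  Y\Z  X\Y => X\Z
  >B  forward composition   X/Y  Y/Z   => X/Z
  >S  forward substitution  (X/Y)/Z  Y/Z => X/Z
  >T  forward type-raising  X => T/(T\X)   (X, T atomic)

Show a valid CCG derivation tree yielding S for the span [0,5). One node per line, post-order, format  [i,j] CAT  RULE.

[0,5] S   <
  [0,4] N   <
    [0,1] "city" : N\S
    [1,4] N\(N\S)   >
      [1,2] "chased" : (N\(N\S))/N
      [2,4] N   <
        [2,3] "cat" : N\NP
        [3,4] "slowly" : N\(N\NP)
  [4,5] "some" : S\N

[0,1] N\S  lex  "city"
[1,2] (N\(N\S))/N  lex  "chased"
[2,3] N\NP  lex  "cat"
[3,4] N\(N\NP)  lex  "slowly"
[2,4] N  <  k=3
[1,4] N\(N\S)  >  k=2
[0,4] N  <  k=1
[4,5] S\N  lex  "some"
[0,5] S  <  k=4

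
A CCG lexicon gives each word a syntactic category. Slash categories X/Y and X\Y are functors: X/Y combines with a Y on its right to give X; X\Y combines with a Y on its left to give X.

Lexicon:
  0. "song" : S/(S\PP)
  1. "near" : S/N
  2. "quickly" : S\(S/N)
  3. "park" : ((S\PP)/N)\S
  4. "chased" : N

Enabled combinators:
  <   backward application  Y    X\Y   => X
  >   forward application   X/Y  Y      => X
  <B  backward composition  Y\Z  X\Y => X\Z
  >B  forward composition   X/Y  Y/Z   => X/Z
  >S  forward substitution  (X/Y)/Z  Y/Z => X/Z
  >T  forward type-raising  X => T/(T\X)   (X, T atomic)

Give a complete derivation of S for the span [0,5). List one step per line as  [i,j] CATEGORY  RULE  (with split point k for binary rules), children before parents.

[0,5] S   >
  [0,1] "song" : S/(S\PP)
  [1,5] S\PP   >
    [1,4] (S\PP)/N   <
      [1,3] S   <
        [1,2] "near" : S/N
        [2,3] "quickly" : S\(S/N)
      [3,4] "park" : ((S\PP)/N)\S
    [4,5] "chased" : N

[0,1] S/(S\PP)  lex  "song"
[1,2] S/N  lex  "near"
[2,3] S\(S/N)  lex  "quickly"
[1,3] S  <  k=2
[3,4] ((S\PP)/N)\S  lex  "park"
[1,4] (S\PP)/N  <  k=3
[4,5] N  lex  "chased"
[1,5] S\PP  >  k=4
[0,5] S  >  k=1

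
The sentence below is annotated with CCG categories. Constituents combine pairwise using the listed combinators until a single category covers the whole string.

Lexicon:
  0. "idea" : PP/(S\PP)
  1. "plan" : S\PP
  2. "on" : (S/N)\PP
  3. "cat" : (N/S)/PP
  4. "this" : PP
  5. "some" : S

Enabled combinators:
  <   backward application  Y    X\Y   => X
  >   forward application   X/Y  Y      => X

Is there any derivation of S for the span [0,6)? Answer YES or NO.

[0,6] S   >
  [0,3] S/N   <
    [0,2] PP   >
      [0,1] "idea" : PP/(S\PP)
      [1,2] "plan" : S\PP
    [2,3] "on" : (S/N)\PP
  [3,6] N   >
    [3,5] N/S   >
      [3,4] "cat" : (N/S)/PP
      [4,5] "this" : PP
    [5,6] "some" : S

YES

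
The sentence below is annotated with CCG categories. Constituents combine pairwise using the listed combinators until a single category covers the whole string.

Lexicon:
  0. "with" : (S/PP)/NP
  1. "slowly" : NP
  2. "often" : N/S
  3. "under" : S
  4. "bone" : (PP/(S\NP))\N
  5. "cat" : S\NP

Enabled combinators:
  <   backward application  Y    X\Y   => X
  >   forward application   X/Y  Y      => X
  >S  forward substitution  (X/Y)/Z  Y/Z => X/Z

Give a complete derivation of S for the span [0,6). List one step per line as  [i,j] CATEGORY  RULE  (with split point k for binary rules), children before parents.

[0,1] (S/PP)/NP  lex  "with"
[1,2] NP  lex  "slowly"
[0,2] S/PP  >  k=1
[2,3] N/S  lex  "often"
[3,4] S  lex  "under"
[2,4] N  >  k=3
[4,5] (PP/(S\NP))\N  lex  "bone"
[2,5] PP/(S\NP)  <  k=4
[5,6] S\NP  lex  "cat"
[2,6] PP  >  k=5
[0,6] S  >  k=2

[0,6] S   >
  [0,2] S/PP   >
    [0,1] "with" : (S/PP)/NP
    [1,2] "slowly" : NP
  [2,6] PP   >
    [2,5] PP/(S\NP)   <
      [2,4] N   >
        [2,3] "often" : N/S
        [3,4] "under" : S
      [4,5] "bone" : (PP/(S\NP))\N
    [5,6] "cat" : S\NP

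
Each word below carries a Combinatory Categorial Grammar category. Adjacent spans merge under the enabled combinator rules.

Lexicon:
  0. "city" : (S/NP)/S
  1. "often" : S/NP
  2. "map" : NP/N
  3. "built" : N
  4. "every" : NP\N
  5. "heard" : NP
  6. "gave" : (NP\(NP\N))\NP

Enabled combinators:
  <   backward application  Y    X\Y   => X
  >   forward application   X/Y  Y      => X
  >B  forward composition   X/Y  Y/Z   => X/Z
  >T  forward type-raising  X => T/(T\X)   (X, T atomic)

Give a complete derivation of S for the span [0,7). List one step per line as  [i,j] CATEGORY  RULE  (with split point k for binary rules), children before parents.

[0,1] (S/NP)/S  lex  "city"
[1,2] S/NP  lex  "often"
[2,3] NP/N  lex  "map"
[1,3] S/N  >B  k=2
[3,4] N  lex  "built"
[1,4] S  >  k=3
[0,4] S/NP  >  k=1
[4,5] NP\N  lex  "every"
[5,6] NP  lex  "heard"
[6,7] (NP\(NP\N))\NP  lex  "gave"
[5,7] NP\(NP\N)  <  k=6
[4,7] NP  <  k=5
[0,7] S  >  k=4

[0,7] S   >
  [0,4] S/NP   >
    [0,1] "city" : (S/NP)/S
    [1,4] S   >
      [1,3] S/N   >B
        [1,2] "often" : S/NP
        [2,3] "map" : NP/N
      [3,4] "built" : N
  [4,7] NP   <
    [4,5] "every" : NP\N
    [5,7] NP\(NP\N)   <
      [5,6] "heard" : NP
      [6,7] "gave" : (NP\(NP\N))\NP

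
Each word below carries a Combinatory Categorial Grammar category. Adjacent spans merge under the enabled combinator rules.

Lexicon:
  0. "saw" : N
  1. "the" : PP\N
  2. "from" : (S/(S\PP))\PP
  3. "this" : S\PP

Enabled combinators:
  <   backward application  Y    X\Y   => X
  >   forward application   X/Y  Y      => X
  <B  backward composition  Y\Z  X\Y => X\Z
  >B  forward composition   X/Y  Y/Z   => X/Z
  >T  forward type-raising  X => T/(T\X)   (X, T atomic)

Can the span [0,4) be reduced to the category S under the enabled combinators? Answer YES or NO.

[0,4] S   >
  [0,3] S/(S\PP)   <
    [0,2] PP   <
      [0,1] "saw" : N
      [1,2] "the" : PP\N
    [2,3] "from" : (S/(S\PP))\PP
  [3,4] "this" : S\PP

YES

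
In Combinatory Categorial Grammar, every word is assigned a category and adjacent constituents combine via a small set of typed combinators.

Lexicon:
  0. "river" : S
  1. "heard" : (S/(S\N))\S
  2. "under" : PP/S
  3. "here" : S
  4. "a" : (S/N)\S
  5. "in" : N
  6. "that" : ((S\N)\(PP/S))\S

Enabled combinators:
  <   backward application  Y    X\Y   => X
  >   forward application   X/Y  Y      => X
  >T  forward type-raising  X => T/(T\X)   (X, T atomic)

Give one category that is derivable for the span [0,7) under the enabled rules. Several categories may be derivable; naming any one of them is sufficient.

[0,7] S   >
  [0,2] S/(S\N)   <
    [0,1] "river" : S
    [1,2] "heard" : (S/(S\N))\S
  [2,7] S\N   <
    [2,3] "under" : PP/S
    [3,7] (S\N)\(PP/S)   <
      [3,6] S   >
        [3,5] S/N   <
          [3,4] "here" : S
          [4,5] "a" : (S/N)\S
        [5,6] "in" : N
      [6,7] "that" : ((S\N)\(PP/S))\S

S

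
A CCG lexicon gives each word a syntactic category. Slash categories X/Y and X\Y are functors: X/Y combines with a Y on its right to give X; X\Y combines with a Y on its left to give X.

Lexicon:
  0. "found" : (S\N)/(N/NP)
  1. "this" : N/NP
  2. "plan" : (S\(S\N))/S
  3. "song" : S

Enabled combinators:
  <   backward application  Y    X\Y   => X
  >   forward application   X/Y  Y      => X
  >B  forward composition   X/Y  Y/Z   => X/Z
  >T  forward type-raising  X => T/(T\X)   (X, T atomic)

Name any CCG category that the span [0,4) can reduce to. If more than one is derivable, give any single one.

[0,4] S   <
  [0,2] S\N   >
    [0,1] "found" : (S\N)/(N/NP)
    [1,2] "this" : N/NP
  [2,4] S\(S\N)   >
    [2,3] "plan" : (S\(S\N))/S
    [3,4] "song" : S

S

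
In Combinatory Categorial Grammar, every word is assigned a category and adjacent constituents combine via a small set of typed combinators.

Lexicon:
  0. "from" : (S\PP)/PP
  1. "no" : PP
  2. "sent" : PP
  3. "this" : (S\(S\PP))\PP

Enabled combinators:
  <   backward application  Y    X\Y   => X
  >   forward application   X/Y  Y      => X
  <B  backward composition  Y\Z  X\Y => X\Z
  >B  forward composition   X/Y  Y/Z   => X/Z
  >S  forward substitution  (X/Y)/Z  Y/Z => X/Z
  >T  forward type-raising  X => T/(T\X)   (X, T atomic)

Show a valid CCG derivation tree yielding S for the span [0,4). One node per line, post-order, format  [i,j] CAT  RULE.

[0,1] (S\PP)/PP  lex  "from"
[1,2] PP  lex  "no"
[0,2] S\PP  >  k=1
[2,3] PP  lex  "sent"
[3,4] (S\(S\PP))\PP  lex  "this"
[2,4] S\(S\PP)  <  k=3
[0,4] S  <  k=2

[0,4] S   <
  [0,2] S\PP   >
    [0,1] "from" : (S\PP)/PP
    [1,2] "no" : PP
  [2,4] S\(S\PP)   <
    [2,3] "sent" : PP
    [3,4] "this" : (S\(S\PP))\PP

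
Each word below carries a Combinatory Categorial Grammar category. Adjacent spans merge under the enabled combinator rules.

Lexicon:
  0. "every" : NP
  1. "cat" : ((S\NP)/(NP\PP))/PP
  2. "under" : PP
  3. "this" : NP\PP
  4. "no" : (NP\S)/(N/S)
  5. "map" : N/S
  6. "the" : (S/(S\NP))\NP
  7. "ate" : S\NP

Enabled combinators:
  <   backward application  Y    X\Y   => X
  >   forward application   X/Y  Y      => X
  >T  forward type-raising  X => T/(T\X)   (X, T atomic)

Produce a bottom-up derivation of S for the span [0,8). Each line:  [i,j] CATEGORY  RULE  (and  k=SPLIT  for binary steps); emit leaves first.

[0,8] S   >
  [0,7] S/(S\NP)   <
    [0,6] NP   <
      [0,4] S   >
        [0,1] S/(S\NP)   >T
          [0,1] "every" : NP
        [1,4] S\NP   >
          [1,3] (S\NP)/(NP\PP)   >
            [1,2] "cat" : ((S\NP)/(NP\PP))/PP
            [2,3] "under" : PP
          [3,4] "this" : NP\PP
      [4,6] NP\S   >
        [4,5] "no" : (NP\S)/(N/S)
        [5,6] "map" : N/S
    [6,7] "the" : (S/(S\NP))\NP
  [7,8] "ate" : S\NP

[0,1] NP  lex  "every"
[0,1] S/(S\NP)  >T
[1,2] ((S\NP)/(NP\PP))/PP  lex  "cat"
[2,3] PP  lex  "under"
[1,3] (S\NP)/(NP\PP)  >  k=2
[3,4] NP\PP  lex  "this"
[1,4] S\NP  >  k=3
[0,4] S  >  k=1
[4,5] (NP\S)/(N/S)  lex  "no"
[5,6] N/S  lex  "map"
[4,6] NP\S  >  k=5
[0,6] NP  <  k=4
[6,7] (S/(S\NP))\NP  lex  "the"
[0,7] S/(S\NP)  <  k=6
[7,8] S\NP  lex  "ate"
[0,8] S  >  k=7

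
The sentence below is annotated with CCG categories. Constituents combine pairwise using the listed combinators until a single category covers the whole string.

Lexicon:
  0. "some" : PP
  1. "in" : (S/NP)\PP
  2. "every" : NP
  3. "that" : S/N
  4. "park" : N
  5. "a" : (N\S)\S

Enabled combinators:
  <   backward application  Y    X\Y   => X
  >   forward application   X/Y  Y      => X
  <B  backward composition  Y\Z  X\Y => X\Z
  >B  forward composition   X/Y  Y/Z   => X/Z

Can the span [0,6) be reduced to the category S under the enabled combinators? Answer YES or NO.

NO

PP (S/NP)\PP NP S/N N (N\S)\S
CKY chart[0,6] = {N}; S ∉ chart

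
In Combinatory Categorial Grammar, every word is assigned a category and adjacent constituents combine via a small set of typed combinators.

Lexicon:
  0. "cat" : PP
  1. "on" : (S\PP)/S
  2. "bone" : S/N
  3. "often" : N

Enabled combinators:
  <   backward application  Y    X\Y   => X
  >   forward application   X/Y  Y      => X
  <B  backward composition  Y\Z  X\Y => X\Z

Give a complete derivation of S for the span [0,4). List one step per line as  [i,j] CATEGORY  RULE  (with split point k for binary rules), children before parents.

[0,4] S   <
  [0,1] "cat" : PP
  [1,4] S\PP   >
    [1,2] "on" : (S\PP)/S
    [2,4] S   >
      [2,3] "bone" : S/N
      [3,4] "often" : N

[0,1] PP  lex  "cat"
[1,2] (S\PP)/S  lex  "on"
[2,3] S/N  lex  "bone"
[3,4] N  lex  "often"
[2,4] S  >  k=3
[1,4] S\PP  >  k=2
[0,4] S  <  k=1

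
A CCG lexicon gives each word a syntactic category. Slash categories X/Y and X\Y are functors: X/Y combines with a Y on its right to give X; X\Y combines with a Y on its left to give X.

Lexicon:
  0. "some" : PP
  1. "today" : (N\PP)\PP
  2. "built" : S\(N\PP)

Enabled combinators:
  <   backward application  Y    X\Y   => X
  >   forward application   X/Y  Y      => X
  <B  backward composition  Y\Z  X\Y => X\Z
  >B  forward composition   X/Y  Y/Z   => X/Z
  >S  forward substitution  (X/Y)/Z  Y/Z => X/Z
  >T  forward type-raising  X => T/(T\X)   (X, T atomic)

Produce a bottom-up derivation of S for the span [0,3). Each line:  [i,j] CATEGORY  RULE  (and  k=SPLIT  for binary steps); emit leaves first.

[0,3] S   <
  [0,1] "some" : PP
  [1,3] S\PP   <B
    [1,2] "today" : (N\PP)\PP
    [2,3] "built" : S\(N\PP)

[0,1] PP  lex  "some"
[1,2] (N\PP)\PP  lex  "today"
[2,3] S\(N\PP)  lex  "built"
[1,3] S\PP  <B  k=2
[0,3] S  <  k=1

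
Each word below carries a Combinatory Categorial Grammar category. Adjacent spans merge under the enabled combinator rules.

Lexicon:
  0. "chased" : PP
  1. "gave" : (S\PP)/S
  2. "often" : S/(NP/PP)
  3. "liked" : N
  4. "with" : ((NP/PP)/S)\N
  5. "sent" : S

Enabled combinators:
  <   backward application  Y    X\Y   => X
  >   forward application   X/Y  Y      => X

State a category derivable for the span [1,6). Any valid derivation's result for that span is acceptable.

[0,6] S   <
  [0,1] "chased" : PP
  [1,6] S\PP   >
    [1,2] "gave" : (S\PP)/S
    [2,6] S   >
      [2,3] "often" : S/(NP/PP)
      [3,6] NP/PP   >
        [3,5] (NP/PP)/S   <
          [3,4] "liked" : N
          [4,5] "with" : ((NP/PP)/S)\N
        [5,6] "sent" : S

S\PP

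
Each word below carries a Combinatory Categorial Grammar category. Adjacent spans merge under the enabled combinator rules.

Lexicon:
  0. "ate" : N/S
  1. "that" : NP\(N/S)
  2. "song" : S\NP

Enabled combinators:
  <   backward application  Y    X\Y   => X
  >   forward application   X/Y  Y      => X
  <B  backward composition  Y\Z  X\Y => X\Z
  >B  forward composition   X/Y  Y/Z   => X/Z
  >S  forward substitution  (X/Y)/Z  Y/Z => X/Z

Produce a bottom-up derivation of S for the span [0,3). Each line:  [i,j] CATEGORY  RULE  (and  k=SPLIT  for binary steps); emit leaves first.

[0,1] N/S  lex  "ate"
[1,2] NP\(N/S)  lex  "that"
[0,2] NP  <  k=1
[2,3] S\NP  lex  "song"
[0,3] S  <  k=2

[0,3] S   <
  [0,2] NP   <
    [0,1] "ate" : N/S
    [1,2] "that" : NP\(N/S)
  [2,3] "song" : S\NP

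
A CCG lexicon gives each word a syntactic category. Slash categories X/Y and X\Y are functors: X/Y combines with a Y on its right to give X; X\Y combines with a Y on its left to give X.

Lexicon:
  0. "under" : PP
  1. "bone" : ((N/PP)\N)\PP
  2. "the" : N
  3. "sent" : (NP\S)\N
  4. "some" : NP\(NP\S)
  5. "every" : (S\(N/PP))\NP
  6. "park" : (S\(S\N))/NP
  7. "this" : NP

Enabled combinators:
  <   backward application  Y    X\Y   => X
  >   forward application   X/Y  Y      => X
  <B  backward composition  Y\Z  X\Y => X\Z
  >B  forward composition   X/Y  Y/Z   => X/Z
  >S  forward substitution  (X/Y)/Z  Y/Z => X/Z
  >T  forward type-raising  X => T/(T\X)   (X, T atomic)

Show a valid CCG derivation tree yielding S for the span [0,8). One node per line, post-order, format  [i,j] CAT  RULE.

[0,8] S   <
  [0,6] S\N   <B
    [0,2] (N/PP)\N   <
      [0,1] "under" : PP
      [1,2] "bone" : ((N/PP)\N)\PP
    [2,6] S\(N/PP)   <
      [2,5] NP   <
        [2,4] NP\S   <
          [2,3] "the" : N
          [3,4] "sent" : (NP\S)\N
        [4,5] "some" : NP\(NP\S)
      [5,6] "every" : (S\(N/PP))\NP
  [6,8] S\(S\N)   >
    [6,7] "park" : (S\(S\N))/NP
    [7,8] "this" : NP

[0,1] PP  lex  "under"
[1,2] ((N/PP)\N)\PP  lex  "bone"
[0,2] (N/PP)\N  <  k=1
[2,3] N  lex  "the"
[3,4] (NP\S)\N  lex  "sent"
[2,4] NP\S  <  k=3
[4,5] NP\(NP\S)  lex  "some"
[2,5] NP  <  k=4
[5,6] (S\(N/PP))\NP  lex  "every"
[2,6] S\(N/PP)  <  k=5
[0,6] S\N  <B  k=2
[6,7] (S\(S\N))/NP  lex  "park"
[7,8] NP  lex  "this"
[6,8] S\(S\N)  >  k=7
[0,8] S  <  k=6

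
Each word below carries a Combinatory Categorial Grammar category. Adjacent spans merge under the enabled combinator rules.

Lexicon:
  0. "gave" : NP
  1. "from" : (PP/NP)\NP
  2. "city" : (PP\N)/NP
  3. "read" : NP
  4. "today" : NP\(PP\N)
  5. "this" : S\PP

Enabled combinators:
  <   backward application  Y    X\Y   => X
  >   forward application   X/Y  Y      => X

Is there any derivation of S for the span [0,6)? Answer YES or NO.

[0,6] S   <
  [0,5] PP   >
    [0,2] PP/NP   <
      [0,1] "gave" : NP
      [1,2] "from" : (PP/NP)\NP
    [2,5] NP   <
      [2,4] PP\N   >
        [2,3] "city" : (PP\N)/NP
        [3,4] "read" : NP
      [4,5] "today" : NP\(PP\N)
  [5,6] "this" : S\PP

YES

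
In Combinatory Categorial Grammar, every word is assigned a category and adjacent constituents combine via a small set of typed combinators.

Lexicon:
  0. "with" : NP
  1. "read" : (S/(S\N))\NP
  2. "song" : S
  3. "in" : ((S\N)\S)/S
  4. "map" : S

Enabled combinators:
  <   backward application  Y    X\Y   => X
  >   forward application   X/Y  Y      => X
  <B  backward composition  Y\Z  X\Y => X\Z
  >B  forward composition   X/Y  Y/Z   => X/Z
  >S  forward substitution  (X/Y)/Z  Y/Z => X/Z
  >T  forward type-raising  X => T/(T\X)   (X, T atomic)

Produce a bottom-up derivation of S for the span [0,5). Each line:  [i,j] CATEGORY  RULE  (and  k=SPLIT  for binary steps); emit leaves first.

[0,1] NP  lex  "with"
[1,2] (S/(S\N))\NP  lex  "read"
[0,2] S/(S\N)  <  k=1
[2,3] S  lex  "song"
[3,4] ((S\N)\S)/S  lex  "in"
[4,5] S  lex  "map"
[3,5] (S\N)\S  >  k=4
[2,5] S\N  <  k=3
[0,5] S  >  k=2

[0,5] S   >
  [0,2] S/(S\N)   <
    [0,1] "with" : NP
    [1,2] "read" : (S/(S\N))\NP
  [2,5] S\N   <
    [2,3] "song" : S
    [3,5] (S\N)\S   >
      [3,4] "in" : ((S\N)\S)/S
      [4,5] "map" : S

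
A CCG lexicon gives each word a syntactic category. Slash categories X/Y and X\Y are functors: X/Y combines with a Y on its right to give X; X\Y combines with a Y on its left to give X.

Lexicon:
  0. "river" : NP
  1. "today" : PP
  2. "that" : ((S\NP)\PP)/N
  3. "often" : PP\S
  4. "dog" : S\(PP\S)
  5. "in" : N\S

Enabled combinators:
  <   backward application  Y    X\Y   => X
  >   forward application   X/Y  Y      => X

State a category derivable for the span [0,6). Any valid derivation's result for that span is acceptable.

S

[0,6] S   <
  [0,1] "river" : NP
  [1,6] S\NP   <
    [1,2] "today" : PP
    [2,6] (S\NP)\PP   >
      [2,3] "that" : ((S\NP)\PP)/N
      [3,6] N   <
        [3,5] S   <
          [3,4] "often" : PP\S
          [4,5] "dog" : S\(PP\S)
        [5,6] "in" : N\S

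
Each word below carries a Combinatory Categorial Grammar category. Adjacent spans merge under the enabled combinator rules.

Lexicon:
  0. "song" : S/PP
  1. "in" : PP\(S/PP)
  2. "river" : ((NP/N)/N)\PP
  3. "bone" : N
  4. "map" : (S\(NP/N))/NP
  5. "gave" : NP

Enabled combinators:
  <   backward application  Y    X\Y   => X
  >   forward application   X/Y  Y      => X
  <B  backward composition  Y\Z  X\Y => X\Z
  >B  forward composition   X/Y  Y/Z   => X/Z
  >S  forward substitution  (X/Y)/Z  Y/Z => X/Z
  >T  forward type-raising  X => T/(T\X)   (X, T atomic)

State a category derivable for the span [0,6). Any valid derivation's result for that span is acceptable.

[0,6] S   <
  [0,4] NP/N   >
    [0,3] (NP/N)/N   <
      [0,2] PP   <
        [0,1] "song" : S/PP
        [1,2] "in" : PP\(S/PP)
      [2,3] "river" : ((NP/N)/N)\PP
    [3,4] "bone" : N
  [4,6] S\(NP/N)   >
    [4,5] "map" : (S\(NP/N))/NP
    [5,6] "gave" : NP

S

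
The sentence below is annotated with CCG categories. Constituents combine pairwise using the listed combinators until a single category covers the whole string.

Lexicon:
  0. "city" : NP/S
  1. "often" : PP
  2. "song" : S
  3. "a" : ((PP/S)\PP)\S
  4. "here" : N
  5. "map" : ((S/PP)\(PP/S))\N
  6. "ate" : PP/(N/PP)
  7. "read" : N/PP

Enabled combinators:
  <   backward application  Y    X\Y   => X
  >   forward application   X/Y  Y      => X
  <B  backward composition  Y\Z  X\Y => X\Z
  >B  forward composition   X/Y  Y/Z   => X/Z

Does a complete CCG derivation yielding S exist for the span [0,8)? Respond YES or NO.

NO

NP/S PP S ((PP/S)\PP)\S N ((S/PP)\(PP/S))\N PP/(N/PP) N/PP
CKY chart[0,8] = {NP}; S ∉ chart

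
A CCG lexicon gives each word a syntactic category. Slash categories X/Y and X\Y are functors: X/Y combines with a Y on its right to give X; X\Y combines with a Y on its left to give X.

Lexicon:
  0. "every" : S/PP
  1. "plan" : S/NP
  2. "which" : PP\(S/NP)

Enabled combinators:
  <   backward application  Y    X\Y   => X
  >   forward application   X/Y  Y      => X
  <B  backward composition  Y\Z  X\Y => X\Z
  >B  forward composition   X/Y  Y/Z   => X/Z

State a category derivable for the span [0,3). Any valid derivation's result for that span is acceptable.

[0,3] S   >
  [0,1] "every" : S/PP
  [1,3] PP   <
    [1,2] "plan" : S/NP
    [2,3] "which" : PP\(S/NP)

S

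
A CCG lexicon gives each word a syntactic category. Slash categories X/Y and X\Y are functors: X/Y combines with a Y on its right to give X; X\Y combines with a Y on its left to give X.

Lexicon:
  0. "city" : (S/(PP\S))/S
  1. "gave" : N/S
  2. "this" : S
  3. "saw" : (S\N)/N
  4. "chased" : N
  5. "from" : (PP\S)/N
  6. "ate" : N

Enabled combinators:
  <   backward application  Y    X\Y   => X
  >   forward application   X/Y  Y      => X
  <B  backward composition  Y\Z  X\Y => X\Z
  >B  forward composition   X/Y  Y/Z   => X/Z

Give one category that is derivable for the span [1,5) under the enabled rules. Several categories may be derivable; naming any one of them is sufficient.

[0,7] S   >
  [0,5] S/(PP\S)   >
    [0,1] "city" : (S/(PP\S))/S
    [1,5] S   <
      [1,3] N   >
        [1,2] "gave" : N/S
        [2,3] "this" : S
      [3,5] S\N   >
        [3,4] "saw" : (S\N)/N
        [4,5] "chased" : N
  [5,7] PP\S   >
    [5,6] "from" : (PP\S)/N
    [6,7] "ate" : N

S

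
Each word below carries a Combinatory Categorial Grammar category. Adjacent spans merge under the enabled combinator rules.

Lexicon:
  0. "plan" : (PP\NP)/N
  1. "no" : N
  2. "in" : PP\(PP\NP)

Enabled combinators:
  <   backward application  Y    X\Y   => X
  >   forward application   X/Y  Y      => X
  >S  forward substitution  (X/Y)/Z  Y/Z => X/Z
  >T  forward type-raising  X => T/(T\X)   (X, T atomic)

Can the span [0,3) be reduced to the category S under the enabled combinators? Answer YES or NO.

NO

(PP\NP)/N N PP\(PP\NP)
CKY chart[0,3] = {N/(N\PP), NP/(NP\PP), PP, PP/(PP\PP), S/(S\PP)}; S ∉ chart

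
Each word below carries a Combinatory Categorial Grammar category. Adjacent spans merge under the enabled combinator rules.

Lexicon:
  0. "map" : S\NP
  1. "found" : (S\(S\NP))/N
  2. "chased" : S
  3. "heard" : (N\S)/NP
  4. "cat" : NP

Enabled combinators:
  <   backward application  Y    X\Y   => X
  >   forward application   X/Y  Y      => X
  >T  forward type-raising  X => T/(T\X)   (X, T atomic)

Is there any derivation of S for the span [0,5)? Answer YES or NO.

[0,5] S   <
  [0,1] "map" : S\NP
  [1,5] S\(S\NP)   >
    [1,2] "found" : (S\(S\NP))/N
    [2,5] N   <
      [2,3] "chased" : S
      [3,5] N\S   >
        [3,4] "heard" : (N\S)/NP
        [4,5] "cat" : NP

YES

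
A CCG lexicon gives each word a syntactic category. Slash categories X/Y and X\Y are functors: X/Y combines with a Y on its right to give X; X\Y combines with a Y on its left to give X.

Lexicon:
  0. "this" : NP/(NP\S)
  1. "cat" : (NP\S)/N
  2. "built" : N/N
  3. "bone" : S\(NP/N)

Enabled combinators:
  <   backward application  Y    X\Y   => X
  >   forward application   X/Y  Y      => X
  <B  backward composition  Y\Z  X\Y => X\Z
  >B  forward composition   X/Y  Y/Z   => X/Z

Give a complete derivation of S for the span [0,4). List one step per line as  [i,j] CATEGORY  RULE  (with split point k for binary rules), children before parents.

[0,1] NP/(NP\S)  lex  "this"
[1,2] (NP\S)/N  lex  "cat"
[0,2] NP/N  >B  k=1
[2,3] N/N  lex  "built"
[0,3] NP/N  >B  k=2
[3,4] S\(NP/N)  lex  "bone"
[0,4] S  <  k=3

[0,4] S   <
  [0,3] NP/N   >B
    [0,2] NP/N   >B
      [0,1] "this" : NP/(NP\S)
      [1,2] "cat" : (NP\S)/N
    [2,3] "built" : N/N
  [3,4] "bone" : S\(NP/N)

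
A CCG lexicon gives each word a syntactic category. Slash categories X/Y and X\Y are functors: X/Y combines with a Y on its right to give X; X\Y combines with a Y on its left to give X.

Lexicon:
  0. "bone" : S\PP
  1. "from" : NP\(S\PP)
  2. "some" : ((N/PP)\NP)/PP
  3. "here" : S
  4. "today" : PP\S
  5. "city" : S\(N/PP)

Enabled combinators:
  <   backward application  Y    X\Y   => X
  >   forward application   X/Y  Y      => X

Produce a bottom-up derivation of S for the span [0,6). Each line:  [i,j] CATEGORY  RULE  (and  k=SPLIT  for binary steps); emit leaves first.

[0,6] S   <
  [0,5] N/PP   <
    [0,2] NP   <
      [0,1] "bone" : S\PP
      [1,2] "from" : NP\(S\PP)
    [2,5] (N/PP)\NP   >
      [2,3] "some" : ((N/PP)\NP)/PP
      [3,5] PP   <
        [3,4] "here" : S
        [4,5] "today" : PP\S
  [5,6] "city" : S\(N/PP)

[0,1] S\PP  lex  "bone"
[1,2] NP\(S\PP)  lex  "from"
[0,2] NP  <  k=1
[2,3] ((N/PP)\NP)/PP  lex  "some"
[3,4] S  lex  "here"
[4,5] PP\S  lex  "today"
[3,5] PP  <  k=4
[2,5] (N/PP)\NP  >  k=3
[0,5] N/PP  <  k=2
[5,6] S\(N/PP)  lex  "city"
[0,6] S  <  k=5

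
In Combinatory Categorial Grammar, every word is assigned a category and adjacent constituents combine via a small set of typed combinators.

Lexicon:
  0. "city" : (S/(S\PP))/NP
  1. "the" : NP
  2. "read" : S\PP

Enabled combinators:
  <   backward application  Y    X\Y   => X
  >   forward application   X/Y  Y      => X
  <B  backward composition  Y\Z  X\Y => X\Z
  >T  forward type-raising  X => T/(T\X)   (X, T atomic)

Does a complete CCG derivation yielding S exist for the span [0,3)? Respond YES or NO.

YES

[0,3] S   >
  [0,2] S/(S\PP)   >
    [0,1] "city" : (S/(S\PP))/NP
    [1,2] "the" : NP
  [2,3] "read" : S\PP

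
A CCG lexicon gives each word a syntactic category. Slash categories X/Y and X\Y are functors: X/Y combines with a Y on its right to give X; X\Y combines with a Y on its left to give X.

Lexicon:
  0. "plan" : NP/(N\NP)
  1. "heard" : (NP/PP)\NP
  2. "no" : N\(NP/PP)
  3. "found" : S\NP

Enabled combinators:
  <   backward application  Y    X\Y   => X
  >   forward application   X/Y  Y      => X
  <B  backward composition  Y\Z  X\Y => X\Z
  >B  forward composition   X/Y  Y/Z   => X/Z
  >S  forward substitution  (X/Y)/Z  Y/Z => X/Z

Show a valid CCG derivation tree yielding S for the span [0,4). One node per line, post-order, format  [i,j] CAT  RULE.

[0,1] NP/(N\NP)  lex  "plan"
[1,2] (NP/PP)\NP  lex  "heard"
[2,3] N\(NP/PP)  lex  "no"
[1,3] N\NP  <B  k=2
[0,3] NP  >  k=1
[3,4] S\NP  lex  "found"
[0,4] S  <  k=3

[0,4] S   <
  [0,3] NP   >
    [0,1] "plan" : NP/(N\NP)
    [1,3] N\NP   <B
      [1,2] "heard" : (NP/PP)\NP
      [2,3] "no" : N\(NP/PP)
  [3,4] "found" : S\NP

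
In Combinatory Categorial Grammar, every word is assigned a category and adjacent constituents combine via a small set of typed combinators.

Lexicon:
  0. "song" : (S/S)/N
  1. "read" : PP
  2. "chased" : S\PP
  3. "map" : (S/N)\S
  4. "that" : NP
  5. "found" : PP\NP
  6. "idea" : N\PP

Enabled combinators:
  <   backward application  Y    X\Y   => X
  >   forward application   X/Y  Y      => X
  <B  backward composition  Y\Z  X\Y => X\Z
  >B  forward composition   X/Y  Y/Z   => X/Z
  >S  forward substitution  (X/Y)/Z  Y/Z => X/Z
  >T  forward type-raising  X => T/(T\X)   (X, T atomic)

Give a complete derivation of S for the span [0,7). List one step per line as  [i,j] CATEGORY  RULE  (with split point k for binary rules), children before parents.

[0,1] (S/S)/N  lex  "song"
[1,2] PP  lex  "read"
[2,3] S\PP  lex  "chased"
[1,3] S  <  k=2
[3,4] (S/N)\S  lex  "map"
[1,4] S/N  <  k=3
[0,4] S/N  >S  k=1
[4,5] NP  lex  "that"
[4,5] N/(N\NP)  >T
[5,6] PP\NP  lex  "found"
[6,7] N\PP  lex  "idea"
[5,7] N\NP  <B  k=6
[4,7] N  >  k=5
[0,7] S  >  k=4

[0,7] S   >
  [0,4] S/N   >S
    [0,1] "song" : (S/S)/N
    [1,4] S/N   <
      [1,3] S   <
        [1,2] "read" : PP
        [2,3] "chased" : S\PP
      [3,4] "map" : (S/N)\S
  [4,7] N   >
    [4,5] N/(N\NP)   >T
      [4,5] "that" : NP
    [5,7] N\NP   <B
      [5,6] "found" : PP\NP
      [6,7] "idea" : N\PP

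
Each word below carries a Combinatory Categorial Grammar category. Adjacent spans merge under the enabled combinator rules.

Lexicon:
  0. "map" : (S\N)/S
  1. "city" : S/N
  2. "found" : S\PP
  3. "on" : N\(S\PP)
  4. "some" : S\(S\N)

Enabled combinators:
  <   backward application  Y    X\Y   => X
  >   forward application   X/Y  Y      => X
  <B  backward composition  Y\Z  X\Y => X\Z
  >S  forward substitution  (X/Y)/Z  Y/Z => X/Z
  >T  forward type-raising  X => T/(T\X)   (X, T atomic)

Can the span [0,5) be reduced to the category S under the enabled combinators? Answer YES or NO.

YES

[0,5] S   <
  [0,4] S\N   >
    [0,1] "map" : (S\N)/S
    [1,4] S   >
      [1,2] "city" : S/N
      [2,4] N   <
        [2,3] "found" : S\PP
        [3,4] "on" : N\(S\PP)
  [4,5] "some" : S\(S\N)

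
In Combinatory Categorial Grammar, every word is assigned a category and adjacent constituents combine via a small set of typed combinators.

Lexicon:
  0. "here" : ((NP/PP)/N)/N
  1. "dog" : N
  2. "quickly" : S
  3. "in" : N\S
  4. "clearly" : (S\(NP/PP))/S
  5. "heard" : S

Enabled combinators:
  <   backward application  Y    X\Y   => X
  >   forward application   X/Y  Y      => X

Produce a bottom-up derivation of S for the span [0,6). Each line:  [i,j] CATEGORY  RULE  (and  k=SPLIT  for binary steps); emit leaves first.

[0,6] S   <
  [0,4] NP/PP   >
    [0,2] (NP/PP)/N   >
      [0,1] "here" : ((NP/PP)/N)/N
      [1,2] "dog" : N
    [2,4] N   <
      [2,3] "quickly" : S
      [3,4] "in" : N\S
  [4,6] S\(NP/PP)   >
    [4,5] "clearly" : (S\(NP/PP))/S
    [5,6] "heard" : S

[0,1] ((NP/PP)/N)/N  lex  "here"
[1,2] N  lex  "dog"
[0,2] (NP/PP)/N  >  k=1
[2,3] S  lex  "quickly"
[3,4] N\S  lex  "in"
[2,4] N  <  k=3
[0,4] NP/PP  >  k=2
[4,5] (S\(NP/PP))/S  lex  "clearly"
[5,6] S  lex  "heard"
[4,6] S\(NP/PP)  >  k=5
[0,6] S  <  k=4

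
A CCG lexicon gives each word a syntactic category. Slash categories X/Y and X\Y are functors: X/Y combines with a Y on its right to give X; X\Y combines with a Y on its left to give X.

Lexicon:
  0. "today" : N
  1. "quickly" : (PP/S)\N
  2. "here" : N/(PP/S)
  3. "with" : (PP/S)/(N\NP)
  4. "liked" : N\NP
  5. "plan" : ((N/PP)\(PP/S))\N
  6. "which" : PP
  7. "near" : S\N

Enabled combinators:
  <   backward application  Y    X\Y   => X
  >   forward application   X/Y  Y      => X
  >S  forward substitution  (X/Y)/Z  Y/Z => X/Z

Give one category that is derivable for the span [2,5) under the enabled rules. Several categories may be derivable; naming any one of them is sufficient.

N

[0,8] S   <
  [0,7] N   >
    [0,6] N/PP   <
      [0,2] PP/S   <
        [0,1] "today" : N
        [1,2] "quickly" : (PP/S)\N
      [2,6] (N/PP)\(PP/S)   <
        [2,5] N   >
          [2,3] "here" : N/(PP/S)
          [3,5] PP/S   >
            [3,4] "with" : (PP/S)/(N\NP)
            [4,5] "liked" : N\NP
        [5,6] "plan" : ((N/PP)\(PP/S))\N
    [6,7] "which" : PP
  [7,8] "near" : S\N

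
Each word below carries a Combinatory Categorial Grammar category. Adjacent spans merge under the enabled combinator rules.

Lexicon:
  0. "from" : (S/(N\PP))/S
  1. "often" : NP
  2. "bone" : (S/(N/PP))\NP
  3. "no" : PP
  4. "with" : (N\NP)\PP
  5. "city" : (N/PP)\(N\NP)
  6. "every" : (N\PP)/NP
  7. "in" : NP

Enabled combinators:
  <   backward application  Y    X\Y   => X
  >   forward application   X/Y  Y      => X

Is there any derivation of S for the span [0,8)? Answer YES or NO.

[0,8] S   >
  [0,6] S/(N\PP)   >
    [0,1] "from" : (S/(N\PP))/S
    [1,6] S   >
      [1,3] S/(N/PP)   <
        [1,2] "often" : NP
        [2,3] "bone" : (S/(N/PP))\NP
      [3,6] N/PP   <
        [3,5] N\NP   <
          [3,4] "no" : PP
          [4,5] "with" : (N\NP)\PP
        [5,6] "city" : (N/PP)\(N\NP)
  [6,8] N\PP   >
    [6,7] "every" : (N\PP)/NP
    [7,8] "in" : NP

YES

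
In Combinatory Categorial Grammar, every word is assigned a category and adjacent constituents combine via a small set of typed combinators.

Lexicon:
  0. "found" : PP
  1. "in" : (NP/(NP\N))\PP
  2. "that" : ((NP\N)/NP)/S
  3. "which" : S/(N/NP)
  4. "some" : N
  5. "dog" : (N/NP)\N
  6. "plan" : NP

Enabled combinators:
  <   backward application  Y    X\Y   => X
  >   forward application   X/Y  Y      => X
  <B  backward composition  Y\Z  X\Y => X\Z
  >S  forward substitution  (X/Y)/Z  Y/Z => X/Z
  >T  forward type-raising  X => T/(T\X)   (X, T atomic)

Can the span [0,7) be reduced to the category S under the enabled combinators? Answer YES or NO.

NO

PP (NP/(NP\N))\PP ((NP\N)/NP)/S S/(N/NP) N (N/NP)\N NP
CKY chart[0,7] = {N/(N\NP), NP, NP/(NP\NP), PP/(PP\NP), S/(S\NP)}; S ∉ chart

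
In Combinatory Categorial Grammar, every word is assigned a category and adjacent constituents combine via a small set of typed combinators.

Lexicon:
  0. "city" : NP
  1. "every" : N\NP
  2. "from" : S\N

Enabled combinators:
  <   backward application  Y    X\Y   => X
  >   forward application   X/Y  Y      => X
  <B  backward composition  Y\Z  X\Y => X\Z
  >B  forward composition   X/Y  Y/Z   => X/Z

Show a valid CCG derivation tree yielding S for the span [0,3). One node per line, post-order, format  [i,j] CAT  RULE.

[0,1] NP  lex  "city"
[1,2] N\NP  lex  "every"
[0,2] N  <  k=1
[2,3] S\N  lex  "from"
[0,3] S  <  k=2

[0,3] S   <
  [0,2] N   <
    [0,1] "city" : NP
    [1,2] "every" : N\NP
  [2,3] "from" : S\N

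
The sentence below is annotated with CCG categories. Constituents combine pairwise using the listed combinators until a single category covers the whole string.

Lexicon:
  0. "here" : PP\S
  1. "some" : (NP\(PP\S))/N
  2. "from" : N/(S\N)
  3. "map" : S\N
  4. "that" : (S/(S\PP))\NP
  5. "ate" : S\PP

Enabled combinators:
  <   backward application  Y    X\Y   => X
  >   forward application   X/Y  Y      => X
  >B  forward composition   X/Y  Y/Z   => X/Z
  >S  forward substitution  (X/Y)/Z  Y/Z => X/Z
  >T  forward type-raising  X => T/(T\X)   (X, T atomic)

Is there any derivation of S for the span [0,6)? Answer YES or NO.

YES

[0,6] S   >
  [0,5] S/(S\PP)   <
    [0,4] NP   <
      [0,1] "here" : PP\S
      [1,4] NP\(PP\S)   >
        [1,2] "some" : (NP\(PP\S))/N
        [2,4] N   >
          [2,3] "from" : N/(S\N)
          [3,4] "map" : S\N
    [4,5] "that" : (S/(S\PP))\NP
  [5,6] "ate" : S\PP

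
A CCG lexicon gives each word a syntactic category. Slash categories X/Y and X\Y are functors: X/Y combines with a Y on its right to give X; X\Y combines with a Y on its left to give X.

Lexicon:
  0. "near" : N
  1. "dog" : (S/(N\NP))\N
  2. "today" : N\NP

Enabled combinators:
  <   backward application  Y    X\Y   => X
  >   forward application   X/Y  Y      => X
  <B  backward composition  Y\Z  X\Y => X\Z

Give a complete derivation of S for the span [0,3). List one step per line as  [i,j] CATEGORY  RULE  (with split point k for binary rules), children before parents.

[0,3] S   >
  [0,2] S/(N\NP)   <
    [0,1] "near" : N
    [1,2] "dog" : (S/(N\NP))\N
  [2,3] "today" : N\NP

[0,1] N  lex  "near"
[1,2] (S/(N\NP))\N  lex  "dog"
[0,2] S/(N\NP)  <  k=1
[2,3] N\NP  lex  "today"
[0,3] S  >  k=2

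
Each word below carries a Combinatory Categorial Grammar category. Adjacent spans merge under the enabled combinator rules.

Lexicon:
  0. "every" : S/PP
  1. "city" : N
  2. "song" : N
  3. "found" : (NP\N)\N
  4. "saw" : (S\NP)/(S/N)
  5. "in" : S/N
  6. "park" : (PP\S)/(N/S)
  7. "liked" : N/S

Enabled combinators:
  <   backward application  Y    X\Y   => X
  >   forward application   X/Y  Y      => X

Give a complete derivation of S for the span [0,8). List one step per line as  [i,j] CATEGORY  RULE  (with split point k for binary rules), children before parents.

[0,1] S/PP  lex  "every"
[1,2] N  lex  "city"
[2,3] N  lex  "song"
[3,4] (NP\N)\N  lex  "found"
[2,4] NP\N  <  k=3
[1,4] NP  <  k=2
[4,5] (S\NP)/(S/N)  lex  "saw"
[5,6] S/N  lex  "in"
[4,6] S\NP  >  k=5
[1,6] S  <  k=4
[6,7] (PP\S)/(N/S)  lex  "park"
[7,8] N/S  lex  "liked"
[6,8] PP\S  >  k=7
[1,8] PP  <  k=6
[0,8] S  >  k=1

[0,8] S   >
  [0,1] "every" : S/PP
  [1,8] PP   <
    [1,6] S   <
      [1,4] NP   <
        [1,2] "city" : N
        [2,4] NP\N   <
          [2,3] "song" : N
          [3,4] "found" : (NP\N)\N
      [4,6] S\NP   >
        [4,5] "saw" : (S\NP)/(S/N)
        [5,6] "in" : S/N
    [6,8] PP\S   >
      [6,7] "park" : (PP\S)/(N/S)
      [7,8] "liked" : N/S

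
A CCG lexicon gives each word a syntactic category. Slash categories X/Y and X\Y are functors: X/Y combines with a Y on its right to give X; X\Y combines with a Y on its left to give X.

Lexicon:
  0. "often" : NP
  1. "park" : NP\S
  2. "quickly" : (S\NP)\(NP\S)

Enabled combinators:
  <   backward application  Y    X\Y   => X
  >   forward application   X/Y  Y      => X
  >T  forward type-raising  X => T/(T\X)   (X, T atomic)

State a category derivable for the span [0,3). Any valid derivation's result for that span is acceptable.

[0,3] S   <
  [0,1] "often" : NP
  [1,3] S\NP   <
    [1,2] "park" : NP\S
    [2,3] "quickly" : (S\NP)\(NP\S)

S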